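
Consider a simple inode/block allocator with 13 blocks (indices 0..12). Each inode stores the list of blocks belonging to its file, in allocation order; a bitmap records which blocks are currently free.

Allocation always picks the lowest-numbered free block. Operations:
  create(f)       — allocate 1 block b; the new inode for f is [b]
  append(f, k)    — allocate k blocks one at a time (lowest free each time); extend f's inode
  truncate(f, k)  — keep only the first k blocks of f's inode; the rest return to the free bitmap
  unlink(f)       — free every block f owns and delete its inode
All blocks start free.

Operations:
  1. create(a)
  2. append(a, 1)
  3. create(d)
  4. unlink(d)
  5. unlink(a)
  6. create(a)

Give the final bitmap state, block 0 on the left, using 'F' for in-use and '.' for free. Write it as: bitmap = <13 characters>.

bitmap = F............

create(a): bitmap=F............ | a=[0]
append(a, 1): bitmap=FF........... | a=[0, 1]
create(d): bitmap=FFF.......... | a=[0, 1] d=[2]
unlink(d): bitmap=FF........... | a=[0, 1]
unlink(a): bitmap=............. | 
create(a): bitmap=F............ | a=[0]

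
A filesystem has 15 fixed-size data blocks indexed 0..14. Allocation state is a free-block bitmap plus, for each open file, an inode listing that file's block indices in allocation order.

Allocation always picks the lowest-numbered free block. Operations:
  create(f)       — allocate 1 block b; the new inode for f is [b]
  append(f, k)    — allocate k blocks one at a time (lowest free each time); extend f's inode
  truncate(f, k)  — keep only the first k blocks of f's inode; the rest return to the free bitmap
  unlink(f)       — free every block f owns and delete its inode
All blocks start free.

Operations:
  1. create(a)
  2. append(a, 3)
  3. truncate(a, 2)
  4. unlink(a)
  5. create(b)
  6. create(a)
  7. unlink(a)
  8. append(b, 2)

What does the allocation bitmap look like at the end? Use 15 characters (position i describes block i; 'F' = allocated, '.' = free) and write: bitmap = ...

create(a): bitmap=F.............. | a=[0]
append(a, 3): bitmap=FFFF........... | a=[0, 1, 2, 3]
truncate(a, 2): bitmap=FF............. | a=[0, 1]
unlink(a): bitmap=............... | 
create(b): bitmap=F.............. | b=[0]
create(a): bitmap=FF............. | a=[1] b=[0]
unlink(a): bitmap=F.............. | b=[0]
append(b, 2): bitmap=FFF............ | b=[0, 1, 2]

bitmap = FFF............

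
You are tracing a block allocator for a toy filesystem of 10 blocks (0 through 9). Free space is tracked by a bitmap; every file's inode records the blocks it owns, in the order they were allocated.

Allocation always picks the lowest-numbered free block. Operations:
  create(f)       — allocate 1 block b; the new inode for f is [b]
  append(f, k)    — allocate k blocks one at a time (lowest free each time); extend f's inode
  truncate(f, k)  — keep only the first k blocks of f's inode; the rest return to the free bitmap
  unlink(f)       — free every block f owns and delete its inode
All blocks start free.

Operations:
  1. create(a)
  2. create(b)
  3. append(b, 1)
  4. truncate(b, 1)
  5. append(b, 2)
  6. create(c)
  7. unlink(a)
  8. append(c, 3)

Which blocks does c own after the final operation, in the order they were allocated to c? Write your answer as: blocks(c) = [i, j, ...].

after create(a) → a:[0]  free=[F.........]
after create(b) → a:[0], b:[1]  free=[FF........]
after append(b, 1) → a:[0], b:[1, 2]  free=[FFF.......]
after truncate(b, 1) → a:[0], b:[1]  free=[FF........]
after append(b, 2) → a:[0], b:[1, 2, 3]  free=[FFFF......]
after create(c) → a:[0], b:[1, 2, 3], c:[4]  free=[FFFFF.....]
after unlink(a) → b:[1, 2, 3], c:[4]  free=[.FFFF.....]
after append(c, 3) → b:[1, 2, 3], c:[4, 0, 5, 6]  free=[FFFFFFF...]

blocks(c) = [4, 0, 5, 6]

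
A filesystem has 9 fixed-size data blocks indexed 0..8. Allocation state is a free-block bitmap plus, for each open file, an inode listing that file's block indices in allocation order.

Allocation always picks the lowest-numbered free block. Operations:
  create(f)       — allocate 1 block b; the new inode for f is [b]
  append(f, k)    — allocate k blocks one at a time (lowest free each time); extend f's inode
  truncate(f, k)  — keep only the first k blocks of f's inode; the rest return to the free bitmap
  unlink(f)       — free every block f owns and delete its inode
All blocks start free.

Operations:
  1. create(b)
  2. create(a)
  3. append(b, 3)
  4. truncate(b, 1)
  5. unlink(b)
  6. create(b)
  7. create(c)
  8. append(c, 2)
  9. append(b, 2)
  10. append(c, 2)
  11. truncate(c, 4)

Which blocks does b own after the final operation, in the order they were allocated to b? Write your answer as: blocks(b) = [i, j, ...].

blocks(b) = [0, 5, 6]

create(b): bitmap=F........ | b=[0]
create(a): bitmap=FF....... | a=[1] b=[0]
append(b, 3): bitmap=FFFFF.... | a=[1] b=[0, 2, 3, 4]
truncate(b, 1): bitmap=FF....... | a=[1] b=[0]
unlink(b): bitmap=.F....... | a=[1]
create(b): bitmap=FF....... | a=[1] b=[0]
create(c): bitmap=FFF...... | a=[1] b=[0] c=[2]
append(c, 2): bitmap=FFFFF.... | a=[1] b=[0] c=[2, 3, 4]
append(b, 2): bitmap=FFFFFFF.. | a=[1] b=[0, 5, 6] c=[2, 3, 4]
append(c, 2): bitmap=FFFFFFFFF | a=[1] b=[0, 5, 6] c=[2, 3, 4, 7, 8]
truncate(c, 4): bitmap=FFFFFFFF. | a=[1] b=[0, 5, 6] c=[2, 3, 4, 7]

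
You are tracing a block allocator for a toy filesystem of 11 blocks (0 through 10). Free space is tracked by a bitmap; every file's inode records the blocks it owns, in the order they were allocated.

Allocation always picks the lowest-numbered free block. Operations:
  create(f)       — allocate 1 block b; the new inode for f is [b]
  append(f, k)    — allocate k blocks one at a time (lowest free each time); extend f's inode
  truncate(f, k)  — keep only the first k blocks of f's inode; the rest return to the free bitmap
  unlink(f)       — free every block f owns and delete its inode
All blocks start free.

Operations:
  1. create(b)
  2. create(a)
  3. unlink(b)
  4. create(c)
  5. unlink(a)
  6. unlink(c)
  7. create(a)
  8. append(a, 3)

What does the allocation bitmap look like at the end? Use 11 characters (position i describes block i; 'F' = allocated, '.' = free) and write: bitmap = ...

create(b): bitmap=F.......... | b=[0]
create(a): bitmap=FF......... | a=[1] b=[0]
unlink(b): bitmap=.F......... | a=[1]
create(c): bitmap=FF......... | a=[1] c=[0]
unlink(a): bitmap=F.......... | c=[0]
unlink(c): bitmap=........... | 
create(a): bitmap=F.......... | a=[0]
append(a, 3): bitmap=FFFF....... | a=[0, 1, 2, 3]

bitmap = FFFF.......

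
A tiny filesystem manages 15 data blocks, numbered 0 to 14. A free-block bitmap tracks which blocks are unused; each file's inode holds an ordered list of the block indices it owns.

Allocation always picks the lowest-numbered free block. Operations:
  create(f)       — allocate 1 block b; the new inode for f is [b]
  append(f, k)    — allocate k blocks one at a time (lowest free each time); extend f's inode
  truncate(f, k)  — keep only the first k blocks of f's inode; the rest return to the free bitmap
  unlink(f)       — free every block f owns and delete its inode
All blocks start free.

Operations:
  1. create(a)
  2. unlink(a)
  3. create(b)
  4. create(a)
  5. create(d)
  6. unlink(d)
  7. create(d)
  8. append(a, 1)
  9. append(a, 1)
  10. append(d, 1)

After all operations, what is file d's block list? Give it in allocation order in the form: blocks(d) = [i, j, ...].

blocks(d) = [2, 5]

  1. create(a)  ⇒  F..............  {a→[0]}
  2. unlink(a)  ⇒  ...............  {}
  3. create(b)  ⇒  F..............  {b→[0]}
  4. create(a)  ⇒  FF.............  {a→[1]; b→[0]}
  5. create(d)  ⇒  FFF............  {a→[1]; b→[0]; d→[2]}
  6. unlink(d)  ⇒  FF.............  {a→[1]; b→[0]}
  7. create(d)  ⇒  FFF............  {a→[1]; b→[0]; d→[2]}
  8. append(a, 1)  ⇒  FFFF...........  {a→[1, 3]; b→[0]; d→[2]}
  9. append(a, 1)  ⇒  FFFFF..........  {a→[1, 3, 4]; b→[0]; d→[2]}
  10. append(d, 1)  ⇒  FFFFFF.........  {a→[1, 3, 4]; b→[0]; d→[2, 5]}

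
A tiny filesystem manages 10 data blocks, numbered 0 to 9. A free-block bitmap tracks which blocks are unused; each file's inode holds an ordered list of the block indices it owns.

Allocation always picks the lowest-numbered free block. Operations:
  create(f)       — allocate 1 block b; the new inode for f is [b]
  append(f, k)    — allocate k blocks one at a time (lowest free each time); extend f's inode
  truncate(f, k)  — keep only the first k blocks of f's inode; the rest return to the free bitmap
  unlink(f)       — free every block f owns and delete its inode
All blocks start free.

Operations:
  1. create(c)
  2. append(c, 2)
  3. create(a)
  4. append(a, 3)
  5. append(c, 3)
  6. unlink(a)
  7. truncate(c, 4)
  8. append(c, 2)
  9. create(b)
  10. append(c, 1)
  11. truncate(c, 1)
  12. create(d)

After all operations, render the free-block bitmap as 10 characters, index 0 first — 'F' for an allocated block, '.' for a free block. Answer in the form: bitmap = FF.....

bitmap = FF...F....

[1] create(c) — c=0 (map F.........)
[2] append(c, 2) — c=0,1,2 (map FFF.......)
[3] create(a) — a=3 c=0,1,2 (map FFFF......)
[4] append(a, 3) — a=3,4,5,6 c=0,1,2 (map FFFFFFF...)
[5] append(c, 3) — a=3,4,5,6 c=0,1,2,7,8,9 (map FFFFFFFFFF)
[6] unlink(a) — c=0,1,2,7,8,9 (map FFF....FFF)
[7] truncate(c, 4) — c=0,1,2,7 (map FFF....F..)
[8] append(c, 2) — c=0,1,2,7,3,4 (map FFFFF..F..)
[9] create(b) — b=5 c=0,1,2,7,3,4 (map FFFFFF.F..)
[10] append(c, 1) — b=5 c=0,1,2,7,3,4,6 (map FFFFFFFF..)
[11] truncate(c, 1) — b=5 c=0 (map F....F....)
[12] create(d) — b=5 c=0 d=1 (map FF...F....)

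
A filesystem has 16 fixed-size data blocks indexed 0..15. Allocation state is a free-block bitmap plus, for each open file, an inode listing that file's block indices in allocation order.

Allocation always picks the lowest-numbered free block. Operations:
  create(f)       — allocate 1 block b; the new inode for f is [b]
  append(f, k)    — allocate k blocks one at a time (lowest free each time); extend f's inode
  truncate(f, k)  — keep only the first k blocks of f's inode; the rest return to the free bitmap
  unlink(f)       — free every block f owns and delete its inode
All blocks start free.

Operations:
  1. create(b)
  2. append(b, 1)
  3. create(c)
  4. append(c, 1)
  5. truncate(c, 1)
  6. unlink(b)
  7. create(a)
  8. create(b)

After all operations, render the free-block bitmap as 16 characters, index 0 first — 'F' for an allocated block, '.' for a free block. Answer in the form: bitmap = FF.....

create(b): bitmap=F............... | b=[0]
append(b, 1): bitmap=FF.............. | b=[0, 1]
create(c): bitmap=FFF............. | b=[0, 1] c=[2]
append(c, 1): bitmap=FFFF............ | b=[0, 1] c=[2, 3]
truncate(c, 1): bitmap=FFF............. | b=[0, 1] c=[2]
unlink(b): bitmap=..F............. | c=[2]
create(a): bitmap=F.F............. | a=[0] c=[2]
create(b): bitmap=FFF............. | a=[0] b=[1] c=[2]

bitmap = FFF.............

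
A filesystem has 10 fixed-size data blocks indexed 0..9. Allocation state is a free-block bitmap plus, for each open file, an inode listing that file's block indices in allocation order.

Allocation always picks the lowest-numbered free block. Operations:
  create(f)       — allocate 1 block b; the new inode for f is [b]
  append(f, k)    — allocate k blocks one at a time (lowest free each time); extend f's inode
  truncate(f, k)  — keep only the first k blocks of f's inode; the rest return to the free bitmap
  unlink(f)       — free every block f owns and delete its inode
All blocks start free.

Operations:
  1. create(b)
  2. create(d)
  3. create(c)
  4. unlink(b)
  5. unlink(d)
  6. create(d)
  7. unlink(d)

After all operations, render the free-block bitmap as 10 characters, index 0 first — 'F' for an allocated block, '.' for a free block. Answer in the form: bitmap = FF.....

  1. create(b)  ⇒  F.........  {b→[0]}
  2. create(d)  ⇒  FF........  {b→[0]; d→[1]}
  3. create(c)  ⇒  FFF.......  {b→[0]; c→[2]; d→[1]}
  4. unlink(b)  ⇒  .FF.......  {c→[2]; d→[1]}
  5. unlink(d)  ⇒  ..F.......  {c→[2]}
  6. create(d)  ⇒  F.F.......  {c→[2]; d→[0]}
  7. unlink(d)  ⇒  ..F.......  {c→[2]}

bitmap = ..F.......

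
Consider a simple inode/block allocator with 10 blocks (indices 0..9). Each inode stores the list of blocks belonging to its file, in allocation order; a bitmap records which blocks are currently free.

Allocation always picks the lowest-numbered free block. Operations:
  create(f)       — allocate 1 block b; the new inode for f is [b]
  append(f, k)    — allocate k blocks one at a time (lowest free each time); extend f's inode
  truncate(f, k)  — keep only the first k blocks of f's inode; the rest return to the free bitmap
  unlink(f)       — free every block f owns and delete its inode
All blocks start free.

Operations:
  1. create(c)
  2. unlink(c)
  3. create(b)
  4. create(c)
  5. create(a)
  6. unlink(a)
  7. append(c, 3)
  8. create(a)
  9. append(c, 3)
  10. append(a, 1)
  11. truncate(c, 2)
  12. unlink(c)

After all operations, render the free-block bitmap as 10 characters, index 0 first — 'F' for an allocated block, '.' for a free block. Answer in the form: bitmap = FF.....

create(c): bitmap=F......... | c=[0]
unlink(c): bitmap=.......... | 
create(b): bitmap=F......... | b=[0]
create(c): bitmap=FF........ | b=[0] c=[1]
create(a): bitmap=FFF....... | a=[2] b=[0] c=[1]
unlink(a): bitmap=FF........ | b=[0] c=[1]
append(c, 3): bitmap=FFFFF..... | b=[0] c=[1, 2, 3, 4]
create(a): bitmap=FFFFFF.... | a=[5] b=[0] c=[1, 2, 3, 4]
append(c, 3): bitmap=FFFFFFFFF. | a=[5] b=[0] c=[1, 2, 3, 4, 6, 7, 8]
append(a, 1): bitmap=FFFFFFFFFF | a=[5, 9] b=[0] c=[1, 2, 3, 4, 6, 7, 8]
truncate(c, 2): bitmap=FFF..F...F | a=[5, 9] b=[0] c=[1, 2]
unlink(c): bitmap=F....F...F | a=[5, 9] b=[0]

bitmap = F....F...F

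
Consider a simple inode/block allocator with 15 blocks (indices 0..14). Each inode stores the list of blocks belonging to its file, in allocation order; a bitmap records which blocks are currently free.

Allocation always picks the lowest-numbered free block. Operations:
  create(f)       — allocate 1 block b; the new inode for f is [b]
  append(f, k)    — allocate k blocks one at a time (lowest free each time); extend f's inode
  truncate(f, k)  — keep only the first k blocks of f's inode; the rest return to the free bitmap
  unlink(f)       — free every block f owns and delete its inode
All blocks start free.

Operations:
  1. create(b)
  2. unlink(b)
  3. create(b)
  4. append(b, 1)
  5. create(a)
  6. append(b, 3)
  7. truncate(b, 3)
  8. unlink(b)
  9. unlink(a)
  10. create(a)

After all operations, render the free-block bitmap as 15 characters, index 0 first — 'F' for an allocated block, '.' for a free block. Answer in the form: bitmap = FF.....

bitmap = F..............

after create(b) → b:[0]  free=[F..............]
after unlink(b) →   free=[...............]
after create(b) → b:[0]  free=[F..............]
after append(b, 1) → b:[0, 1]  free=[FF.............]
after create(a) → a:[2], b:[0, 1]  free=[FFF............]
after append(b, 3) → a:[2], b:[0, 1, 3, 4, 5]  free=[FFFFFF.........]
after truncate(b, 3) → a:[2], b:[0, 1, 3]  free=[FFFF...........]
after unlink(b) → a:[2]  free=[..F............]
after unlink(a) →   free=[...............]
after create(a) → a:[0]  free=[F..............]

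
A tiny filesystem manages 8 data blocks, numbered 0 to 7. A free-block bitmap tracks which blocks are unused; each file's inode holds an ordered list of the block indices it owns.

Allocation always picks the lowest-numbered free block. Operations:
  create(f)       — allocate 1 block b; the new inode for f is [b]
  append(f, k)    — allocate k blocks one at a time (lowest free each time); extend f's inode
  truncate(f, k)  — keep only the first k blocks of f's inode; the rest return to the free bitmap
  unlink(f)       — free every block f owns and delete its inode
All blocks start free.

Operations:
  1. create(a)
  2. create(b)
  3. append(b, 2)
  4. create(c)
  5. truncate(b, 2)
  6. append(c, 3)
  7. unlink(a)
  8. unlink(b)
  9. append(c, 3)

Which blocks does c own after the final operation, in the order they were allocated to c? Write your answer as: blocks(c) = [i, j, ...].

[1] create(a) — a=0 (map F.......)
[2] create(b) — a=0 b=1 (map FF......)
[3] append(b, 2) — a=0 b=1,2,3 (map FFFF....)
[4] create(c) — a=0 b=1,2,3 c=4 (map FFFFF...)
[5] truncate(b, 2) — a=0 b=1,2 c=4 (map FFF.F...)
[6] append(c, 3) — a=0 b=1,2 c=4,3,5,6 (map FFFFFFF.)
[7] unlink(a) — b=1,2 c=4,3,5,6 (map .FFFFFF.)
[8] unlink(b) — c=4,3,5,6 (map ...FFFF.)
[9] append(c, 3) — c=4,3,5,6,0,1,2 (map FFFFFFF.)

blocks(c) = [4, 3, 5, 6, 0, 1, 2]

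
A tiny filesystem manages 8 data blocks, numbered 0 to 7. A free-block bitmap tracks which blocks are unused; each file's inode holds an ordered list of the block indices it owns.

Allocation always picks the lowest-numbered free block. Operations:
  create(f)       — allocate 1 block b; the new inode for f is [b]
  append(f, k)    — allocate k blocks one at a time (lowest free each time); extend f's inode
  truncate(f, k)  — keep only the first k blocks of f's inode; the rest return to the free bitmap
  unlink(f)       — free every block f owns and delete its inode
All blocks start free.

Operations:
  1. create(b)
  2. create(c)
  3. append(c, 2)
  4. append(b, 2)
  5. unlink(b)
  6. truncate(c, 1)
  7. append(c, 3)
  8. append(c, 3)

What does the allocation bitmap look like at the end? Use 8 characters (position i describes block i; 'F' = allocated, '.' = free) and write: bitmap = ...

bitmap = FFFFFFF.

after create(b) → b:[0]  free=[F.......]
after create(c) → b:[0], c:[1]  free=[FF......]
after append(c, 2) → b:[0], c:[1, 2, 3]  free=[FFFF....]
after append(b, 2) → b:[0, 4, 5], c:[1, 2, 3]  free=[FFFFFF..]
after unlink(b) → c:[1, 2, 3]  free=[.FFF....]
after truncate(c, 1) → c:[1]  free=[.F......]
after append(c, 3) → c:[1, 0, 2, 3]  free=[FFFF....]
after append(c, 3) → c:[1, 0, 2, 3, 4, 5, 6]  free=[FFFFFFF.]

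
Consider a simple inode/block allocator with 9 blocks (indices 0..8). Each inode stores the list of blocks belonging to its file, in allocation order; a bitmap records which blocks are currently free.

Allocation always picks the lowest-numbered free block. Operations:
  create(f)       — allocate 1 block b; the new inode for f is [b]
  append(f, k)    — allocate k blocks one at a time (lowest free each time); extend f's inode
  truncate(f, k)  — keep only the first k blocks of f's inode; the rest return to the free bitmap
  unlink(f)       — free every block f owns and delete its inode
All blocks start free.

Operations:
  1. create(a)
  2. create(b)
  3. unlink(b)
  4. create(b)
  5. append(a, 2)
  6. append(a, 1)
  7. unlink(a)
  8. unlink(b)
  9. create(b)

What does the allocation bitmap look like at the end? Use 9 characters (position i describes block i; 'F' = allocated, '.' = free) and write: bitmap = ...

  1. create(a)  ⇒  F........  {a→[0]}
  2. create(b)  ⇒  FF.......  {a→[0]; b→[1]}
  3. unlink(b)  ⇒  F........  {a→[0]}
  4. create(b)  ⇒  FF.......  {a→[0]; b→[1]}
  5. append(a, 2)  ⇒  FFFF.....  {a→[0, 2, 3]; b→[1]}
  6. append(a, 1)  ⇒  FFFFF....  {a→[0, 2, 3, 4]; b→[1]}
  7. unlink(a)  ⇒  .F.......  {b→[1]}
  8. unlink(b)  ⇒  .........  {}
  9. create(b)  ⇒  F........  {b→[0]}

bitmap = F........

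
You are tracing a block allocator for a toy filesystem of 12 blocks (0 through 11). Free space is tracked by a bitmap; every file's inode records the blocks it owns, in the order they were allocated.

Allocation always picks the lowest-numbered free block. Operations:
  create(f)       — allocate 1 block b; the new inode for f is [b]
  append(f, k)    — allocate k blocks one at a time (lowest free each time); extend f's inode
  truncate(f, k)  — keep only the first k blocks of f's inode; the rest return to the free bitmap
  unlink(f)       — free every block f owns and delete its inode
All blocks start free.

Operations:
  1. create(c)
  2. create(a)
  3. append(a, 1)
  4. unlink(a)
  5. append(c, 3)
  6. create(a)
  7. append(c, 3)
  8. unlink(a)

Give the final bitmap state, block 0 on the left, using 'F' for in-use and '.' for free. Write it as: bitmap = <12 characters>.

bitmap = FFFF.FFF....

create(c): bitmap=F........... | c=[0]
create(a): bitmap=FF.......... | a=[1] c=[0]
append(a, 1): bitmap=FFF......... | a=[1, 2] c=[0]
unlink(a): bitmap=F........... | c=[0]
append(c, 3): bitmap=FFFF........ | c=[0, 1, 2, 3]
create(a): bitmap=FFFFF....... | a=[4] c=[0, 1, 2, 3]
append(c, 3): bitmap=FFFFFFFF.... | a=[4] c=[0, 1, 2, 3, 5, 6, 7]
unlink(a): bitmap=FFFF.FFF.... | c=[0, 1, 2, 3, 5, 6, 7]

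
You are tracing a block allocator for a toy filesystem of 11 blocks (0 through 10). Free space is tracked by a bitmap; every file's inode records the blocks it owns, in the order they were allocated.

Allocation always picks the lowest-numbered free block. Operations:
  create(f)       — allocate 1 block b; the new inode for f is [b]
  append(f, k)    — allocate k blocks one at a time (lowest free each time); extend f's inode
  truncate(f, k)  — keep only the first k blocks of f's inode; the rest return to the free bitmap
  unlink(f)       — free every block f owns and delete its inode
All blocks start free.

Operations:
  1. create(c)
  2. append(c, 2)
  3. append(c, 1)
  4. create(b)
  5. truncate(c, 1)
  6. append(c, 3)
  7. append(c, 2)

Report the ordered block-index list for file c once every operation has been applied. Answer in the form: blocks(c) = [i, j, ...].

blocks(c) = [0, 1, 2, 3, 5, 6]

[1] create(c) — c=0 (map F..........)
[2] append(c, 2) — c=0,1,2 (map FFF........)
[3] append(c, 1) — c=0,1,2,3 (map FFFF.......)
[4] create(b) — b=4 c=0,1,2,3 (map FFFFF......)
[5] truncate(c, 1) — b=4 c=0 (map F...F......)
[6] append(c, 3) — b=4 c=0,1,2,3 (map FFFFF......)
[7] append(c, 2) — b=4 c=0,1,2,3,5,6 (map FFFFFFF....)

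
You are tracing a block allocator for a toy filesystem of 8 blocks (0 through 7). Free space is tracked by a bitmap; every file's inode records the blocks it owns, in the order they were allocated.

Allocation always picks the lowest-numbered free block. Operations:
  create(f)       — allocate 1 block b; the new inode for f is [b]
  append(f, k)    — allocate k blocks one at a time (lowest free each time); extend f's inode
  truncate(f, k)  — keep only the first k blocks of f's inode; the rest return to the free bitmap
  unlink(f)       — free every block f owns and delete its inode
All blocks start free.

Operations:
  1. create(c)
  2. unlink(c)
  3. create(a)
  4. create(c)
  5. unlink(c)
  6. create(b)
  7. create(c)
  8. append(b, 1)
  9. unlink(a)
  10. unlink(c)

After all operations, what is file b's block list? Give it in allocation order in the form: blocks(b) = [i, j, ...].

blocks(b) = [1, 3]

after create(c) → c:[0]  free=[F.......]
after unlink(c) →   free=[........]
after create(a) → a:[0]  free=[F.......]
after create(c) → a:[0], c:[1]  free=[FF......]
after unlink(c) → a:[0]  free=[F.......]
after create(b) → a:[0], b:[1]  free=[FF......]
after create(c) → a:[0], b:[1], c:[2]  free=[FFF.....]
after append(b, 1) → a:[0], b:[1, 3], c:[2]  free=[FFFF....]
after unlink(a) → b:[1, 3], c:[2]  free=[.FFF....]
after unlink(c) → b:[1, 3]  free=[.F.F....]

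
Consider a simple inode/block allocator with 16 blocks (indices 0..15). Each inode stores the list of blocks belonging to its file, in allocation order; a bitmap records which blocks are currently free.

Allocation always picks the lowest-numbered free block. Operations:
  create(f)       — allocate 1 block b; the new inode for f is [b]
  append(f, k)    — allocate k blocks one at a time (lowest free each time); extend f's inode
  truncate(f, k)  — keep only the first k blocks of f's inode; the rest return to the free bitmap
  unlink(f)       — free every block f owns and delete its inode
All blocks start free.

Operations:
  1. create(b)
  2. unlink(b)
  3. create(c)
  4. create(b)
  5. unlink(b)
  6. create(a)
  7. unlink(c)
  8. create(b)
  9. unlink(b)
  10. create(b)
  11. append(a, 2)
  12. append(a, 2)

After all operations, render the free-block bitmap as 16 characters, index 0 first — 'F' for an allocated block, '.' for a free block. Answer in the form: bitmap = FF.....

create(b): bitmap=F............... | b=[0]
unlink(b): bitmap=................ | 
create(c): bitmap=F............... | c=[0]
create(b): bitmap=FF.............. | b=[1] c=[0]
unlink(b): bitmap=F............... | c=[0]
create(a): bitmap=FF.............. | a=[1] c=[0]
unlink(c): bitmap=.F.............. | a=[1]
create(b): bitmap=FF.............. | a=[1] b=[0]
unlink(b): bitmap=.F.............. | a=[1]
create(b): bitmap=FF.............. | a=[1] b=[0]
append(a, 2): bitmap=FFFF............ | a=[1, 2, 3] b=[0]
append(a, 2): bitmap=FFFFFF.......... | a=[1, 2, 3, 4, 5] b=[0]

bitmap = FFFFFF..........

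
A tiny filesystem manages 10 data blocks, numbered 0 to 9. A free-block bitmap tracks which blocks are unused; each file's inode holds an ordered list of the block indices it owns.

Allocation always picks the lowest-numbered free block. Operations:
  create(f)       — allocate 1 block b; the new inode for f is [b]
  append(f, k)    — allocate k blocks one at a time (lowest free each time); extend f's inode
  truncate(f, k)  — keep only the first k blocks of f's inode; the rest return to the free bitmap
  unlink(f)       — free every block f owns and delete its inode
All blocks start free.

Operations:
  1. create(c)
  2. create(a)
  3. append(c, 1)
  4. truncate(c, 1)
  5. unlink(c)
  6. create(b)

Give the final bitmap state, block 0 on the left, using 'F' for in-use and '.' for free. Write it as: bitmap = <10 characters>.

bitmap = FF........

create(c): bitmap=F......... | c=[0]
create(a): bitmap=FF........ | a=[1] c=[0]
append(c, 1): bitmap=FFF....... | a=[1] c=[0, 2]
truncate(c, 1): bitmap=FF........ | a=[1] c=[0]
unlink(c): bitmap=.F........ | a=[1]
create(b): bitmap=FF........ | a=[1] b=[0]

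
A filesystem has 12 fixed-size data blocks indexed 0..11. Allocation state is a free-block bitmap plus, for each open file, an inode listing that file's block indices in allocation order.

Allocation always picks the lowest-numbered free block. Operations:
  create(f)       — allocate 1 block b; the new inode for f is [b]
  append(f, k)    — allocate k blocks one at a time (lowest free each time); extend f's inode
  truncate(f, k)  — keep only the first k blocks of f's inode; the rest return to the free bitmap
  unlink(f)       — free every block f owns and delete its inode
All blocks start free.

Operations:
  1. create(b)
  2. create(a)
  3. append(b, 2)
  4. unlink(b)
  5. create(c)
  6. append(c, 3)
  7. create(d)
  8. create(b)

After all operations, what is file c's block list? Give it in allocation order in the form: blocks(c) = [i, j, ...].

blocks(c) = [0, 2, 3, 4]

after create(b) → b:[0]  free=[F...........]
after create(a) → a:[1], b:[0]  free=[FF..........]
after append(b, 2) → a:[1], b:[0, 2, 3]  free=[FFFF........]
after unlink(b) → a:[1]  free=[.F..........]
after create(c) → a:[1], c:[0]  free=[FF..........]
after append(c, 3) → a:[1], c:[0, 2, 3, 4]  free=[FFFFF.......]
after create(d) → a:[1], c:[0, 2, 3, 4], d:[5]  free=[FFFFFF......]
after create(b) → a:[1], b:[6], c:[0, 2, 3, 4], d:[5]  free=[FFFFFFF.....]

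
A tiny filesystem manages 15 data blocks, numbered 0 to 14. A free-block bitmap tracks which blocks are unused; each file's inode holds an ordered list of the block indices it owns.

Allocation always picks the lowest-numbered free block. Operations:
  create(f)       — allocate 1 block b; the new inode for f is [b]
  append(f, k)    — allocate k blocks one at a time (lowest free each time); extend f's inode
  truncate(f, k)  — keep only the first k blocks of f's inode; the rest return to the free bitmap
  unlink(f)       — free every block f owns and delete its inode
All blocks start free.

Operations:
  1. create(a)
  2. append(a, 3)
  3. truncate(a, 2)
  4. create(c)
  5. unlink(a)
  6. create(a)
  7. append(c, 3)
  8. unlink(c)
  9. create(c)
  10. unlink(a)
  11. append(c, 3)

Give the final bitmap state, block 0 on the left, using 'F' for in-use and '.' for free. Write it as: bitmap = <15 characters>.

after create(a) → a:[0]  free=[F..............]
after append(a, 3) → a:[0, 1, 2, 3]  free=[FFFF...........]
after truncate(a, 2) → a:[0, 1]  free=[FF.............]
after create(c) → a:[0, 1], c:[2]  free=[FFF............]
after unlink(a) → c:[2]  free=[..F............]
after create(a) → a:[0], c:[2]  free=[F.F............]
after append(c, 3) → a:[0], c:[2, 1, 3, 4]  free=[FFFFF..........]
after unlink(c) → a:[0]  free=[F..............]
after create(c) → a:[0], c:[1]  free=[FF.............]
after unlink(a) → c:[1]  free=[.F.............]
after append(c, 3) → c:[1, 0, 2, 3]  free=[FFFF...........]

bitmap = FFFF...........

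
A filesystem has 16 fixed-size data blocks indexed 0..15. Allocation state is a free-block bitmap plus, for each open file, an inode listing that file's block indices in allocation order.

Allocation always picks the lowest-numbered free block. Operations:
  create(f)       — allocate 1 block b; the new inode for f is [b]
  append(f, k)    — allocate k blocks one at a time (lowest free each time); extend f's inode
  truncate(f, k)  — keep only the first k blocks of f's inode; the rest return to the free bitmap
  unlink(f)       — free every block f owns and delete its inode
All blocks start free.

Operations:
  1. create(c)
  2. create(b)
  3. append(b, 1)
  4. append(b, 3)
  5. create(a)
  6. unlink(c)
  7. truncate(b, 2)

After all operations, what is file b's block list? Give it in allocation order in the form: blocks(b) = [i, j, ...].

blocks(b) = [1, 2]

create(c): bitmap=F............... | c=[0]
create(b): bitmap=FF.............. | b=[1] c=[0]
append(b, 1): bitmap=FFF............. | b=[1, 2] c=[0]
append(b, 3): bitmap=FFFFFF.......... | b=[1, 2, 3, 4, 5] c=[0]
create(a): bitmap=FFFFFFF......... | a=[6] b=[1, 2, 3, 4, 5] c=[0]
unlink(c): bitmap=.FFFFFF......... | a=[6] b=[1, 2, 3, 4, 5]
truncate(b, 2): bitmap=.FF...F......... | a=[6] b=[1, 2]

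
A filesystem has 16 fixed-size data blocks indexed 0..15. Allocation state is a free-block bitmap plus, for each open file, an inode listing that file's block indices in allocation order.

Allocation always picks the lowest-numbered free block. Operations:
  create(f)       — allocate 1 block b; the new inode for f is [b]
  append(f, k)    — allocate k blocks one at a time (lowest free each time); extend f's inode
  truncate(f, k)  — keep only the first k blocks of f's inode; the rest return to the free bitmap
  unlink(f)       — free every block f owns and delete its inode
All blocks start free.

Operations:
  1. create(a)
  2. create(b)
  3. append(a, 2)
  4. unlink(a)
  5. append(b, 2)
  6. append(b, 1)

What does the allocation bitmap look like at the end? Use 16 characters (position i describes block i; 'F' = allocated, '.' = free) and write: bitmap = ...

after create(a) → a:[0]  free=[F...............]
after create(b) → a:[0], b:[1]  free=[FF..............]
after append(a, 2) → a:[0, 2, 3], b:[1]  free=[FFFF............]
after unlink(a) → b:[1]  free=[.F..............]
after append(b, 2) → b:[1, 0, 2]  free=[FFF.............]
after append(b, 1) → b:[1, 0, 2, 3]  free=[FFFF............]

bitmap = FFFF............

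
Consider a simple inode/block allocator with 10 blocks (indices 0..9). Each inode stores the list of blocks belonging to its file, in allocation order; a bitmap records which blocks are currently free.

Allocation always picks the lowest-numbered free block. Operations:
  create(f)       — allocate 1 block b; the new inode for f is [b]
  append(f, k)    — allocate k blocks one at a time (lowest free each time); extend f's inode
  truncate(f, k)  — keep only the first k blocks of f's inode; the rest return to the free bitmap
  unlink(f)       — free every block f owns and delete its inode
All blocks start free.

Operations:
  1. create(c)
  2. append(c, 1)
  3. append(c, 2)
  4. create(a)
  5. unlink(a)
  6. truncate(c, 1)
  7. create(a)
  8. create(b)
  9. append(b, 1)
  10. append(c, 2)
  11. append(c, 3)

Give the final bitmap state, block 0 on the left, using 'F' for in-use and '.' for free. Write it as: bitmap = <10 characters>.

bitmap = FFFFFFFFF.

[1] create(c) — c=0 (map F.........)
[2] append(c, 1) — c=0,1 (map FF........)
[3] append(c, 2) — c=0,1,2,3 (map FFFF......)
[4] create(a) — a=4 c=0,1,2,3 (map FFFFF.....)
[5] unlink(a) — c=0,1,2,3 (map FFFF......)
[6] truncate(c, 1) — c=0 (map F.........)
[7] create(a) — a=1 c=0 (map FF........)
[8] create(b) — a=1 b=2 c=0 (map FFF.......)
[9] append(b, 1) — a=1 b=2,3 c=0 (map FFFF......)
[10] append(c, 2) — a=1 b=2,3 c=0,4,5 (map FFFFFF....)
[11] append(c, 3) — a=1 b=2,3 c=0,4,5,6,7,8 (map FFFFFFFFF.)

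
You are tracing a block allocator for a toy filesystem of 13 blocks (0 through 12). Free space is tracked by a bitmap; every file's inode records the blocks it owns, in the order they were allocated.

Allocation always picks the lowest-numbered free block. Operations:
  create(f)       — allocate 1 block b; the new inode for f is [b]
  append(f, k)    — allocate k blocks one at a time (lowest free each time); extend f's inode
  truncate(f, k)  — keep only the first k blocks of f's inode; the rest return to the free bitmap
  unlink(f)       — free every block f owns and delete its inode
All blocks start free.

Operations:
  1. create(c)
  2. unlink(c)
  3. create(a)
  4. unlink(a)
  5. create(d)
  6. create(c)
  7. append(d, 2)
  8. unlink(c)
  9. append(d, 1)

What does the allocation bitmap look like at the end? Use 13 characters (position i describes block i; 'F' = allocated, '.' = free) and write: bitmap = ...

bitmap = FFFF.........

[1] create(c) — c=0 (map F............)
[2] unlink(c) —  (map .............)
[3] create(a) — a=0 (map F............)
[4] unlink(a) —  (map .............)
[5] create(d) — d=0 (map F............)
[6] create(c) — c=1 d=0 (map FF...........)
[7] append(d, 2) — c=1 d=0,2,3 (map FFFF.........)
[8] unlink(c) — d=0,2,3 (map F.FF.........)
[9] append(d, 1) — d=0,2,3,1 (map FFFF.........)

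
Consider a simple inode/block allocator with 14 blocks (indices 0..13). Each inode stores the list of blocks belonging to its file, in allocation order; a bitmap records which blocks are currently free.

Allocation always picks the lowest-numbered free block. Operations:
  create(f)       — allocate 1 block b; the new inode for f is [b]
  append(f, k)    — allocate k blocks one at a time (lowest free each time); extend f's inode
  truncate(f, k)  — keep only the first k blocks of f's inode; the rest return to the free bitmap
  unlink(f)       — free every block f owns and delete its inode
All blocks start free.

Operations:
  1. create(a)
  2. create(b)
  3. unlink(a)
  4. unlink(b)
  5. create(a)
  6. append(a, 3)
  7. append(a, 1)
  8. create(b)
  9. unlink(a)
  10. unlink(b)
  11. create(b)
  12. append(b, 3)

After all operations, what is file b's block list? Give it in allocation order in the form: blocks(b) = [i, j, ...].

blocks(b) = [0, 1, 2, 3]

  1. create(a)  ⇒  F.............  {a→[0]}
  2. create(b)  ⇒  FF............  {a→[0]; b→[1]}
  3. unlink(a)  ⇒  .F............  {b→[1]}
  4. unlink(b)  ⇒  ..............  {}
  5. create(a)  ⇒  F.............  {a→[0]}
  6. append(a, 3)  ⇒  FFFF..........  {a→[0, 1, 2, 3]}
  7. append(a, 1)  ⇒  FFFFF.........  {a→[0, 1, 2, 3, 4]}
  8. create(b)  ⇒  FFFFFF........  {a→[0, 1, 2, 3, 4]; b→[5]}
  9. unlink(a)  ⇒  .....F........  {b→[5]}
  10. unlink(b)  ⇒  ..............  {}
  11. create(b)  ⇒  F.............  {b→[0]}
  12. append(b, 3)  ⇒  FFFF..........  {b→[0, 1, 2, 3]}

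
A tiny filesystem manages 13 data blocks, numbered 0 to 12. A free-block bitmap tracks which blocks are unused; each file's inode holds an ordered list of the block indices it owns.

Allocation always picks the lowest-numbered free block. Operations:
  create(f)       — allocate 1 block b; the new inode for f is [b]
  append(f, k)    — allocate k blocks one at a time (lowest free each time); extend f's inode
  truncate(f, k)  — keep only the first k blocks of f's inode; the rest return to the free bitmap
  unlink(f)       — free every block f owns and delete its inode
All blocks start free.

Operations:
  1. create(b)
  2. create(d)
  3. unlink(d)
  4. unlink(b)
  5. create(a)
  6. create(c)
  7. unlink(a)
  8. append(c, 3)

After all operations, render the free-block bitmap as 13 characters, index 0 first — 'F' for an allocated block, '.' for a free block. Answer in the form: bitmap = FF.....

create(b): bitmap=F............ | b=[0]
create(d): bitmap=FF........... | b=[0] d=[1]
unlink(d): bitmap=F............ | b=[0]
unlink(b): bitmap=............. | 
create(a): bitmap=F............ | a=[0]
create(c): bitmap=FF........... | a=[0] c=[1]
unlink(a): bitmap=.F........... | c=[1]
append(c, 3): bitmap=FFFF......... | c=[1, 0, 2, 3]

bitmap = FFFF.........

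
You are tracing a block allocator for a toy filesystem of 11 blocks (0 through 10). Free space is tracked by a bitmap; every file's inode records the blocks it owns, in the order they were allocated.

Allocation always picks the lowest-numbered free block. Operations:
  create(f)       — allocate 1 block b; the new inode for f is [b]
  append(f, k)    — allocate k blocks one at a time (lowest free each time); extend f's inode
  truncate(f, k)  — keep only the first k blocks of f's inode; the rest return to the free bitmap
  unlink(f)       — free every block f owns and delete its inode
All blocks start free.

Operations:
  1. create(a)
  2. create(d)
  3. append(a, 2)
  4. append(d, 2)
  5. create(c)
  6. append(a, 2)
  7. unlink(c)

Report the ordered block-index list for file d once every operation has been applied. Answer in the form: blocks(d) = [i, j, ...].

create(a): bitmap=F.......... | a=[0]
create(d): bitmap=FF......... | a=[0] d=[1]
append(a, 2): bitmap=FFFF....... | a=[0, 2, 3] d=[1]
append(d, 2): bitmap=FFFFFF..... | a=[0, 2, 3] d=[1, 4, 5]
create(c): bitmap=FFFFFFF.... | a=[0, 2, 3] c=[6] d=[1, 4, 5]
append(a, 2): bitmap=FFFFFFFFF.. | a=[0, 2, 3, 7, 8] c=[6] d=[1, 4, 5]
unlink(c): bitmap=FFFFFF.FF.. | a=[0, 2, 3, 7, 8] d=[1, 4, 5]

blocks(d) = [1, 4, 5]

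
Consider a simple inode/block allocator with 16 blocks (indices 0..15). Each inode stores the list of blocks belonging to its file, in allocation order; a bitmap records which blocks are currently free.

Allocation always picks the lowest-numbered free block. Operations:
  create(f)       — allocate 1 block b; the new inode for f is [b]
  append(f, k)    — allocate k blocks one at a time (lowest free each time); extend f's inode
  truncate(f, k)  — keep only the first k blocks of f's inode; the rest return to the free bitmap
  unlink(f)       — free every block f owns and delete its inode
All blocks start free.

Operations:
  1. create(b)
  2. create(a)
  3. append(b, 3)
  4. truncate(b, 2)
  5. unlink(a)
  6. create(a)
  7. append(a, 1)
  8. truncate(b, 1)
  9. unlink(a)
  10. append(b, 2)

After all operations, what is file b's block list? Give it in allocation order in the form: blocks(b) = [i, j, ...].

[1] create(b) — b=0 (map F...............)
[2] create(a) — a=1 b=0 (map FF..............)
[3] append(b, 3) — a=1 b=0,2,3,4 (map FFFFF...........)
[4] truncate(b, 2) — a=1 b=0,2 (map FFF.............)
[5] unlink(a) — b=0,2 (map F.F.............)
[6] create(a) — a=1 b=0,2 (map FFF.............)
[7] append(a, 1) — a=1,3 b=0,2 (map FFFF............)
[8] truncate(b, 1) — a=1,3 b=0 (map FF.F............)
[9] unlink(a) — b=0 (map F...............)
[10] append(b, 2) — b=0,1,2 (map FFF.............)

blocks(b) = [0, 1, 2]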